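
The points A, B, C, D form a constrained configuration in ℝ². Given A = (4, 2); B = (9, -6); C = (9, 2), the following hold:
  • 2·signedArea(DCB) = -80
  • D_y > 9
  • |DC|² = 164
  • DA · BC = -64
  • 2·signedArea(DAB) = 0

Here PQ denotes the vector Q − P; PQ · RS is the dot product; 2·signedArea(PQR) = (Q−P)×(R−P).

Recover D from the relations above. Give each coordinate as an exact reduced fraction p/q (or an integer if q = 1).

D = (-1, 10)

1. D_x = -1  [2·signedArea(DAB) = 0 ∩ DA · BC = -64]
2. D_y = 10  [2·signedArea(DAB) = 0 ∩ DA · BC = -64]
   → D = (-1, 10)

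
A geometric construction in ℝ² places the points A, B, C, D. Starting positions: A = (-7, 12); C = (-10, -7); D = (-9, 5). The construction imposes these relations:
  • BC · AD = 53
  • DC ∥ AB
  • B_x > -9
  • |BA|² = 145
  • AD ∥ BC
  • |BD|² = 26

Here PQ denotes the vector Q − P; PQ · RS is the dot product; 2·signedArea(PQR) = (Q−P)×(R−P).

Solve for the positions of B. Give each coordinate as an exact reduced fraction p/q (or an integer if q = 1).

B = (-8, 0)

1. B_x = -8  [AD ∥ BC ∩ DC ∥ AB]
2. B_y = 0  [AD ∥ BC ∩ DC ∥ AB]
   → B = (-8, 0)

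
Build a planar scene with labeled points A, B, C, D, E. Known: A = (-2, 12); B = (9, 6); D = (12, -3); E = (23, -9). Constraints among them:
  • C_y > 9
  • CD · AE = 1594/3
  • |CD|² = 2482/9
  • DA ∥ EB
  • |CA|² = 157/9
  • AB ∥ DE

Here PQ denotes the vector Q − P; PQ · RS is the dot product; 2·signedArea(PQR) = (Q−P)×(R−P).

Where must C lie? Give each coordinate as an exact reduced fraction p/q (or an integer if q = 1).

C = (5/3, 10)

1. C_x = 5/3  [line -25·x + 21·y + -505/3 = 0 ∩ |CA|² = 157/9]
2. C_y = 10  [line -25·x + 21·y + -505/3 = 0 ∩ |CA|² = 157/9]
   → C = (5/3, 10)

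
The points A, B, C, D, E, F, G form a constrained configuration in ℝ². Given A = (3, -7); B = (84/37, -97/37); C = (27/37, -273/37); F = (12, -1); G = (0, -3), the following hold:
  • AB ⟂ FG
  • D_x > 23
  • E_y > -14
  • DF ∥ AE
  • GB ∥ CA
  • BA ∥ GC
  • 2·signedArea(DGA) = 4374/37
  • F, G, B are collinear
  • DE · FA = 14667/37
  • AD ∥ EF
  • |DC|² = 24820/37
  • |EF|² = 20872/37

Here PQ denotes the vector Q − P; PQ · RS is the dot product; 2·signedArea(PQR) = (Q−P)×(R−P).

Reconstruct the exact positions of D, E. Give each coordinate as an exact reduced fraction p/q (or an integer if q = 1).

1. D_x = 861/37  [line 4·x + 3·y + -4041/37 = 0 ∩ |DC|² = 24820/37]
2. D_y = 199/37  [line 4·x + 3·y + -4041/37 = 0 ∩ |DC|² = 24820/37]
   → D = (861/37, 199/37)
3. E_x = -306/37  [AD ∥ EF ∩ DF ∥ AE]
4. E_y = -495/37  [AD ∥ EF ∩ DF ∥ AE]
   → E = (-306/37, -495/37)

D = (861/37, 199/37)
E = (-306/37, -495/37)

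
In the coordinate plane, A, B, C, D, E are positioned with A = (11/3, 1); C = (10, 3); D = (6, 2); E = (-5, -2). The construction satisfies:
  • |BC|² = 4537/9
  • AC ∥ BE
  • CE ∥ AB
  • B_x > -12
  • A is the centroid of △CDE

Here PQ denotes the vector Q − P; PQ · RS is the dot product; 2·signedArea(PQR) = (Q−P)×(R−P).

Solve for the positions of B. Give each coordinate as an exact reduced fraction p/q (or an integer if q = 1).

B = (-34/3, -4)

1. B_x = -34/3  [AC ∥ BE ∩ CE ∥ AB]
2. B_y = -4  [AC ∥ BE ∩ CE ∥ AB]
   → B = (-34/3, -4)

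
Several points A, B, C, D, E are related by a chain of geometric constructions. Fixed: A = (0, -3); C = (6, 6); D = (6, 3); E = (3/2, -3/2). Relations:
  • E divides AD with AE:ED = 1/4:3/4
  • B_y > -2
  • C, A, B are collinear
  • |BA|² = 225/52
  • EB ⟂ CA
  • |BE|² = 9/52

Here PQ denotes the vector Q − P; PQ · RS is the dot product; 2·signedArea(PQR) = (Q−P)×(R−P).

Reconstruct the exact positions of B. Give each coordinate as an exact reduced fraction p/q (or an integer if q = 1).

1. B_x = 15/13  [C, A, B are collinear ∩ EB ⟂ CA]
2. B_y = -33/26  [C, A, B are collinear ∩ EB ⟂ CA]
   → B = (15/13, -33/26)

B = (15/13, -33/26)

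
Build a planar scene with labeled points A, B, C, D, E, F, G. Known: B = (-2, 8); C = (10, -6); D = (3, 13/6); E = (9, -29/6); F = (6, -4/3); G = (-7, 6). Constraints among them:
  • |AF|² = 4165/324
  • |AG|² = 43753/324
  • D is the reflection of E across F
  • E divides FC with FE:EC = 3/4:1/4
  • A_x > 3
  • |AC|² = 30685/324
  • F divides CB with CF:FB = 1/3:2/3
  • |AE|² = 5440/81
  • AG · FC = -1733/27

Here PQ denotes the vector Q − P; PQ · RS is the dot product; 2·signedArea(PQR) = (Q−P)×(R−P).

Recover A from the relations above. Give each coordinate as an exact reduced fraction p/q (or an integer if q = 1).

1. A_x = 11/3  [line -4·x + 14/3·y + 221/27 = 0 ∩ |AG|² = 43753/324]
2. A_y = 25/18  [line -4·x + 14/3·y + 221/27 = 0 ∩ |AG|² = 43753/324]
   → A = (11/3, 25/18)

A = (11/3, 25/18)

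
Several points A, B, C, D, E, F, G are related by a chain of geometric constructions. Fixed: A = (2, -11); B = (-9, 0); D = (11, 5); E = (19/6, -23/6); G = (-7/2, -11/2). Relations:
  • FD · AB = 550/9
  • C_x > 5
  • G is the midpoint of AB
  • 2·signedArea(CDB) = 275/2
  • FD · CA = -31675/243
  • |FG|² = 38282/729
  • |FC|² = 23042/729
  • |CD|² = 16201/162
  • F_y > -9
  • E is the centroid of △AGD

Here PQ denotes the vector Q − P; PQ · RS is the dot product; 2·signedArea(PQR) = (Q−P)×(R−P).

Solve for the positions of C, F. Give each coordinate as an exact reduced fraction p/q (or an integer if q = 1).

C = (97/18, -59/18)
F = (169/54, -455/54)

1. F_x = 169/54  [line 11·x + -11·y + -1144/9 = 0 ∩ |FG|² = 38282/729]
2. F_y = -455/54  [line 11·x + -11·y + -1144/9 = 0 ∩ |FG|² = 38282/729]
   → F = (169/54, -455/54)
3. C_x = 97/18  [2·signedArea(CDB) = 275/2 ∩ FD · CA = -31675/243]
4. C_y = -59/18  [2·signedArea(CDB) = 275/2 ∩ FD · CA = -31675/243]
   → C = (97/18, -59/18)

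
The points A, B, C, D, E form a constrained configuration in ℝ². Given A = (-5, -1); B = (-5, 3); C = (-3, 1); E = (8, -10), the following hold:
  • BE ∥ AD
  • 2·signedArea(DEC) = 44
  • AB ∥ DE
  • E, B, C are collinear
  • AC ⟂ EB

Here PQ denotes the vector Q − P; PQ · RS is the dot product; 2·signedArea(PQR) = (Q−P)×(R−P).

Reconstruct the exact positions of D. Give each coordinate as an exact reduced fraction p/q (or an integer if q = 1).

1. D_x = 8  [AB ∥ DE ∩ BE ∥ AD]
2. D_y = -14  [AB ∥ DE ∩ BE ∥ AD]
   → D = (8, -14)

D = (8, -14)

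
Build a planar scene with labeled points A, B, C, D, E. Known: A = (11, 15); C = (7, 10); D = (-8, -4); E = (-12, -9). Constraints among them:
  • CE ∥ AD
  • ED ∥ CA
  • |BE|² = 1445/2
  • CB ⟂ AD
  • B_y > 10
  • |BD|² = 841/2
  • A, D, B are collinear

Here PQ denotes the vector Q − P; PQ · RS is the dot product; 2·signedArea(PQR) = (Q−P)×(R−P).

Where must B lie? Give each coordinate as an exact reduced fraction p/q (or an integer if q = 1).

1. B_x = 13/2  [A, D, B are collinear ∩ CB ⟂ AD]
2. B_y = 21/2  [A, D, B are collinear ∩ CB ⟂ AD]
   → B = (13/2, 21/2)

B = (13/2, 21/2)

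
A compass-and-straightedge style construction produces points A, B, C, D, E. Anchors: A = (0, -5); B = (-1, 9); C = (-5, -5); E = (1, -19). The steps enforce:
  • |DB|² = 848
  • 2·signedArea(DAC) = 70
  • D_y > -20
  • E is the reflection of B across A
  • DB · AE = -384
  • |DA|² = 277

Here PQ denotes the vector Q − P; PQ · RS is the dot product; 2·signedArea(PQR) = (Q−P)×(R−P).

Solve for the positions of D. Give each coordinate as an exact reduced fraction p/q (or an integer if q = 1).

D = (-9, -19)

1. D_x = -9  [DB · AE = -384 ∩ 2·signedArea(DAC) = 70]
2. D_y = -19  [DB · AE = -384 ∩ 2·signedArea(DAC) = 70]
   → D = (-9, -19)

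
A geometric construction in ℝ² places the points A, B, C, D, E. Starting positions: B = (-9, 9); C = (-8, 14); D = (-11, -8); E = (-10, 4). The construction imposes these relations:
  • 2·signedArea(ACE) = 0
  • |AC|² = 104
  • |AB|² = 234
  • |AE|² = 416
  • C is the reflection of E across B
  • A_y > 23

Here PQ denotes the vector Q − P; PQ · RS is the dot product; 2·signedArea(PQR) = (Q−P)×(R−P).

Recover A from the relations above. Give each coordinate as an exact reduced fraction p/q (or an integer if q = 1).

A = (-6, 24)

1. A_x = -6  [line 10·x + -2·y + 108 = 0 ∩ |AE|² = 416]
2. A_y = 24  [line 10·x + -2·y + 108 = 0 ∩ |AE|² = 416]
   → A = (-6, 24)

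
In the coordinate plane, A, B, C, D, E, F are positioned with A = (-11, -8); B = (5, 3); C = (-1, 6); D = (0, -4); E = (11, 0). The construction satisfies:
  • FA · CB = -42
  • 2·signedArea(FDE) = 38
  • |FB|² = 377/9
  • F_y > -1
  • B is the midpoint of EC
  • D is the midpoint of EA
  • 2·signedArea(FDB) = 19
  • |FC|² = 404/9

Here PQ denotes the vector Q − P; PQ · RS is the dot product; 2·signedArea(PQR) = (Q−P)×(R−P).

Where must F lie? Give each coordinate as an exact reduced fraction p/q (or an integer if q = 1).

F = (-1/3, -2/3)

1. F_x = -1/3  [2·signedArea(FDE) = 38 ∩ FA · CB = -42]
2. F_y = -2/3  [2·signedArea(FDE) = 38 ∩ FA · CB = -42]
   → F = (-1/3, -2/3)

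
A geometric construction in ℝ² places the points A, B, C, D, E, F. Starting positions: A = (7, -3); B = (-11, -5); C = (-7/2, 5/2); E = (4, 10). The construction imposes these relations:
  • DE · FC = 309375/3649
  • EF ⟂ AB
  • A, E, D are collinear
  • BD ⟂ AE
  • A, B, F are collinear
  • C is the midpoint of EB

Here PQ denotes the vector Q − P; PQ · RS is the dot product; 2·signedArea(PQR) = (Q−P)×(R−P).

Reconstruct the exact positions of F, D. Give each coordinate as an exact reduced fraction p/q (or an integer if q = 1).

D = (581/89, -85/89)
F = (224/41, -130/41)

1. F_x = 224/41  [A, B, F are collinear ∩ EF ⟂ AB]
2. F_y = -130/41  [A, B, F are collinear ∩ EF ⟂ AB]
   → F = (224/41, -130/41)
3. D_x = 581/89  [A, E, D are collinear ∩ BD ⟂ AE]
4. D_y = -85/89  [A, E, D are collinear ∩ BD ⟂ AE]
   → D = (581/89, -85/89)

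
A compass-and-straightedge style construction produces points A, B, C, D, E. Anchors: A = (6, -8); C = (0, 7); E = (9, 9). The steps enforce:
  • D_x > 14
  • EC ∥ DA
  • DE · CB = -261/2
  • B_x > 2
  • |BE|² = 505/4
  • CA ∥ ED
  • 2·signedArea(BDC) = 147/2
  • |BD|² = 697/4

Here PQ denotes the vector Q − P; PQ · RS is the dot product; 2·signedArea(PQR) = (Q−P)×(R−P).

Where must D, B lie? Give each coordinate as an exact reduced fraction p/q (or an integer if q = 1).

B = (3, -1/2)
D = (15, -6)

1. D_x = 15  [EC ∥ DA ∩ CA ∥ ED]
2. D_y = -6  [EC ∥ DA ∩ CA ∥ ED]
   → D = (15, -6)
3. B_x = 3  [2·signedArea(BDC) = 147/2 ∩ DE · CB = -261/2]
4. B_y = -1/2  [2·signedArea(BDC) = 147/2 ∩ DE · CB = -261/2]
   → B = (3, -1/2)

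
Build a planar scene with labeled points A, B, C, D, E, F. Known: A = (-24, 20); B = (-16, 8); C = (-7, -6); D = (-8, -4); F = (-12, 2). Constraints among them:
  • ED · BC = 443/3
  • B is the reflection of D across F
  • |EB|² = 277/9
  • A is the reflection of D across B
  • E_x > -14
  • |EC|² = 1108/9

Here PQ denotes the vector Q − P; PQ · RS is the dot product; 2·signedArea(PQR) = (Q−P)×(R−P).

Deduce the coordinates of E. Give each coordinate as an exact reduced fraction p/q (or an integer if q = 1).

1. E_x = -13  [line -9·x + 14·y + -491/3 = 0 ∩ |EC|² = 1108/9]
2. E_y = 10/3  [line -9·x + 14·y + -491/3 = 0 ∩ |EC|² = 1108/9]
   → E = (-13, 10/3)

E = (-13, 10/3)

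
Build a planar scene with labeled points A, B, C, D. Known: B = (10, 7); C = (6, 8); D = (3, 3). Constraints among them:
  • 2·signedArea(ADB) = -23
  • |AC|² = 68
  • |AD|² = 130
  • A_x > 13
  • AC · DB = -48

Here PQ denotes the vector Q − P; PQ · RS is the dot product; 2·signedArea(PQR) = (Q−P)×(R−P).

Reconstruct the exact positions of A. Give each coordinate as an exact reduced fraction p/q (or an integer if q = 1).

A = (14, 6)

1. A_x = 14  [AC · DB = -48 ∩ 2·signedArea(ADB) = -23]
2. A_y = 6  [AC · DB = -48 ∩ 2·signedArea(ADB) = -23]
   → A = (14, 6)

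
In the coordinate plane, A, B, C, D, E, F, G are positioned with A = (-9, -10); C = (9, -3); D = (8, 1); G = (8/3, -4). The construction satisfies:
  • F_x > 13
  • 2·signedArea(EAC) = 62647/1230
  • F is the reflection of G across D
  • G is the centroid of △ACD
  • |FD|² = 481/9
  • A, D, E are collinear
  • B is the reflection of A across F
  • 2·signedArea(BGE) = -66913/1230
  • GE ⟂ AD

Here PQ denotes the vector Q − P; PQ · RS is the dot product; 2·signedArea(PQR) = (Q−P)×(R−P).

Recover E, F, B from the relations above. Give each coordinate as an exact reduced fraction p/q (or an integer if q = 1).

1. E_x = 2411/1230  [A, D, E are collinear ∩ GE ⟂ AD]
2. E_y = -3577/1230  [A, D, E are collinear ∩ GE ⟂ AD]
   → E = (2411/1230, -3577/1230)
3. F_x = 40/3  [F is the reflection of G across D]
4. F_y = 6  [F is the reflection of G across D]
   → F = (40/3, 6)
5. B_x = 107/3  [B is the reflection of A across F]
6. B_y = 22  [B is the reflection of A across F]
   → B = (107/3, 22)

B = (107/3, 22)
E = (2411/1230, -3577/1230)
F = (40/3, 6)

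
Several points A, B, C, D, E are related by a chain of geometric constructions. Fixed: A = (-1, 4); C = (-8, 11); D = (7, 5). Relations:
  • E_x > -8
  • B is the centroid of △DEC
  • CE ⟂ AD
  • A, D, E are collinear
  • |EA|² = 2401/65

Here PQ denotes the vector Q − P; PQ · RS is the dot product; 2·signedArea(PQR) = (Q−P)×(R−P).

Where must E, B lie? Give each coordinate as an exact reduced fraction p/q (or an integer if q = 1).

1. E_x = -457/65  [A, D, E are collinear ∩ CE ⟂ AD]
2. E_y = 211/65  [A, D, E are collinear ∩ CE ⟂ AD]
   → E = (-457/65, 211/65)
3. B_x = -174/65  [B is the centroid of △DEC]
4. B_y = 417/65  [B is the centroid of △DEC]
   → B = (-174/65, 417/65)

B = (-174/65, 417/65)
E = (-457/65, 211/65)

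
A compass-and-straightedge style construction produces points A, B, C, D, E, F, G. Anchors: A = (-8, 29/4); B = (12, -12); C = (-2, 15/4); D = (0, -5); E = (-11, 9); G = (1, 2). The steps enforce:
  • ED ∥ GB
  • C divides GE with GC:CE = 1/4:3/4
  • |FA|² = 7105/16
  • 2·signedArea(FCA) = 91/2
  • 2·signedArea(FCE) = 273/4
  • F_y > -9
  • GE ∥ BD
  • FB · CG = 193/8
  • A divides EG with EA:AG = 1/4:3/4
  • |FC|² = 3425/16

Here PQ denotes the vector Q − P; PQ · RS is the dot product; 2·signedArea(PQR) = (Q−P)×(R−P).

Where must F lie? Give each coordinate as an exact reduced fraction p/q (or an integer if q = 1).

1. F_x = 6  [FB · CG = 193/8 ∩ 2·signedArea(FCE) = 273/4]
2. F_y = -17/2  [FB · CG = 193/8 ∩ 2·signedArea(FCE) = 273/4]
   → F = (6, -17/2)

F = (6, -17/2)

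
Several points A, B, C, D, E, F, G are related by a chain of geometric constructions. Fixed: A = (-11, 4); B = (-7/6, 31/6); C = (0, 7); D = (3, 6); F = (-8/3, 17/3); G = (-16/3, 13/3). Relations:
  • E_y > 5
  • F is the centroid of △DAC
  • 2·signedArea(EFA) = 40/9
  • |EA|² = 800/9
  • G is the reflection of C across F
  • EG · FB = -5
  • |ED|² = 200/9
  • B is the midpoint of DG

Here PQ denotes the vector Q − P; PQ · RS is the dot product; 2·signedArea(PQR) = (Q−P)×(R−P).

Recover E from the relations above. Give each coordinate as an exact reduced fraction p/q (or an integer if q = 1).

1. E_x = -5/3  [2·signedArea(EFA) = 40/9 ∩ EG · FB = -5]
2. E_y = 16/3  [2·signedArea(EFA) = 40/9 ∩ EG · FB = -5]
   → E = (-5/3, 16/3)

E = (-5/3, 16/3)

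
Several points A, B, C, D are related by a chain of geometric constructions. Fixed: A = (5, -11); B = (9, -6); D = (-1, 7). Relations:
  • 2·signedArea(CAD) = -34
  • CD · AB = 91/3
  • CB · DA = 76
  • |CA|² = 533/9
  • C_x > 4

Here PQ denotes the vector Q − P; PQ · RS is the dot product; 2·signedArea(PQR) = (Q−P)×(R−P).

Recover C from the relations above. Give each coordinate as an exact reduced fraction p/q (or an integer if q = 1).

C = (13/3, -10/3)

1. C_x = 13/3  [CD · AB = 91/3 ∩ 2·signedArea(CAD) = -34]
2. C_y = -10/3  [CD · AB = 91/3 ∩ 2·signedArea(CAD) = -34]
   → C = (13/3, -10/3)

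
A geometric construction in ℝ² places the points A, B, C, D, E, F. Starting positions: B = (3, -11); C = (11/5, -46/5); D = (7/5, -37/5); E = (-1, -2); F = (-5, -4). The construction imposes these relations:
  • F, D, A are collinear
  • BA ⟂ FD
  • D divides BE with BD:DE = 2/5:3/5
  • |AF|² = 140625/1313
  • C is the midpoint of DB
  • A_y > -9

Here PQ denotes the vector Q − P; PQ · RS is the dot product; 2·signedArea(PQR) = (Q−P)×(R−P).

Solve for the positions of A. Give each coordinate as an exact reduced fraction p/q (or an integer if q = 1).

A = (5435/1313, -11627/1313)

1. A_x = 5435/1313  [F, D, A are collinear ∩ BA ⟂ FD]
2. A_y = -11627/1313  [F, D, A are collinear ∩ BA ⟂ FD]
   → A = (5435/1313, -11627/1313)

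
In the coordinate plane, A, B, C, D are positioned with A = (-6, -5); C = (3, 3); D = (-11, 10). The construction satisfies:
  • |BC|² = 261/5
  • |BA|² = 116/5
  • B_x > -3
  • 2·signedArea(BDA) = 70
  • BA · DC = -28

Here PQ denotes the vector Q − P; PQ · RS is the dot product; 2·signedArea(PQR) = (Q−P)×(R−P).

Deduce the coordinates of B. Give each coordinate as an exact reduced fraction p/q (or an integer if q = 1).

1. B_x = -12/5  [2·signedArea(BDA) = 70 ∩ BA · DC = -28]
2. B_y = -9/5  [2·signedArea(BDA) = 70 ∩ BA · DC = -28]
   → B = (-12/5, -9/5)

B = (-12/5, -9/5)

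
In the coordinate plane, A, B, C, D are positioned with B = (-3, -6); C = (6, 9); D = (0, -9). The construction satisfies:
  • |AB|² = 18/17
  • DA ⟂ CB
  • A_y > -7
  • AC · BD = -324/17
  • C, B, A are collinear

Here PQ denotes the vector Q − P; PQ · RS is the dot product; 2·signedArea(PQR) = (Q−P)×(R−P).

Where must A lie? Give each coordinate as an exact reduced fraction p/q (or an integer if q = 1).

A = (-60/17, -117/17)

1. A_x = -60/17  [C, B, A are collinear ∩ DA ⟂ CB]
2. A_y = -117/17  [C, B, A are collinear ∩ DA ⟂ CB]
   → A = (-60/17, -117/17)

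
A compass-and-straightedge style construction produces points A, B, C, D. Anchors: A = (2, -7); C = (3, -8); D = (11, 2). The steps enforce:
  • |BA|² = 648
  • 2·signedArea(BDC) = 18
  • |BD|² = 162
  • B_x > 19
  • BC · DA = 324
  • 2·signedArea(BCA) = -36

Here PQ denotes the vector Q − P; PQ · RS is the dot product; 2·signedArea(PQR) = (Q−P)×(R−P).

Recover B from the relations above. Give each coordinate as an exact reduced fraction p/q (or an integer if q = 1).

B = (20, 11)

1. B_x = 20  [2·signedArea(BDC) = 18 ∩ BC · DA = 324]
2. B_y = 11  [2·signedArea(BDC) = 18 ∩ BC · DA = 324]
   → B = (20, 11)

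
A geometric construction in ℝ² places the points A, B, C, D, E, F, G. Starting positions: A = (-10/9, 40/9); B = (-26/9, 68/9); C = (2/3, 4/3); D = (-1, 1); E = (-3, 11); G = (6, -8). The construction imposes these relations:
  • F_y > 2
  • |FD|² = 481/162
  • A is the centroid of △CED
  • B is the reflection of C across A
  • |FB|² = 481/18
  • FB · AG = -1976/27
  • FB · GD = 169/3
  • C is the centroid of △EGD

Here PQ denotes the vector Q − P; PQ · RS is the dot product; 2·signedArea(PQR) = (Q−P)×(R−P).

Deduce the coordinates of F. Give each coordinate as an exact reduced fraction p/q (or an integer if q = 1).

F = (-19/18, 49/18)

1. F_x = -19/18  [FB · GD = 169/3 ∩ FB · AG = -1976/27]
2. F_y = 49/18  [FB · GD = 169/3 ∩ FB · AG = -1976/27]
   → F = (-19/18, 49/18)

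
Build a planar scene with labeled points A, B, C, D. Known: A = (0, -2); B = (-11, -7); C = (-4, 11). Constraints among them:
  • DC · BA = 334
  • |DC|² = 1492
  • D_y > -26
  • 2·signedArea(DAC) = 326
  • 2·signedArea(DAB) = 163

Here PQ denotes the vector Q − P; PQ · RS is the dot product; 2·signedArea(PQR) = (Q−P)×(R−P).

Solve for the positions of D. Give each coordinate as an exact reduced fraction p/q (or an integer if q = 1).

D = (-18, -25)

1. D_x = -18  [2·signedArea(DAC) = 326 ∩ 2·signedArea(DAB) = 163]
2. D_y = -25  [2·signedArea(DAC) = 326 ∩ 2·signedArea(DAB) = 163]
   → D = (-18, -25)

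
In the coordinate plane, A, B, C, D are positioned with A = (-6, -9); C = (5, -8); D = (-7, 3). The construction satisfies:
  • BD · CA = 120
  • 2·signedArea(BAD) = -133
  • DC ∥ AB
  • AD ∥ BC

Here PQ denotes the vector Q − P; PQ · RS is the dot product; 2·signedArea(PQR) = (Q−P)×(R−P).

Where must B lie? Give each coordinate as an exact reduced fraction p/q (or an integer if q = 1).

B = (6, -20)

1. B_x = 6  [AD ∥ BC ∩ DC ∥ AB]
2. B_y = -20  [AD ∥ BC ∩ DC ∥ AB]
   → B = (6, -20)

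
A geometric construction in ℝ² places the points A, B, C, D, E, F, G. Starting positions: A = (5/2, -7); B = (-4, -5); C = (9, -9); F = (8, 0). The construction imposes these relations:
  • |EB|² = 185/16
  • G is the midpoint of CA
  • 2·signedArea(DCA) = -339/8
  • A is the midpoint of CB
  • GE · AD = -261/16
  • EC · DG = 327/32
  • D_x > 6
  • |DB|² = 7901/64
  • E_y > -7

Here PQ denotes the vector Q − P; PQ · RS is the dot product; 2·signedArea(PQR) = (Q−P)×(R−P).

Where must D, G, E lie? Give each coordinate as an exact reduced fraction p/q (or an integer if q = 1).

1. D_x = 53/8  [line -2·x + -13/2·y + 15/8 = 0 ∩ |DB|² = 7901/64]
2. D_y = -7/4  [line -2·x + -13/2·y + 15/8 = 0 ∩ |DB|² = 7901/64]
   → D = (53/8, -7/4)
3. G_x = 23/4  [G is the midpoint of CA]
4. G_y = -8  [G is the midpoint of CA]
   → G = (23/4, -8)
5. E_x = -3/4  [EC · DG = 327/32 ∩ GE · AD = -261/16]
6. E_y = -6  [EC · DG = 327/32 ∩ GE · AD = -261/16]
   → E = (-3/4, -6)

D = (53/8, -7/4)
E = (-3/4, -6)
G = (23/4, -8)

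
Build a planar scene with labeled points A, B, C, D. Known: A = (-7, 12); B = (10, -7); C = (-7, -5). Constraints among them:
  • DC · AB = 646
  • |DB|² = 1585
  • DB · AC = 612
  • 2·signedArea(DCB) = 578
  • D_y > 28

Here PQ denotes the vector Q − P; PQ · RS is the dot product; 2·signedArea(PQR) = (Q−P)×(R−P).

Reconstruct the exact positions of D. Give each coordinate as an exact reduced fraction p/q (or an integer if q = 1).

D = (-7, 29)

1. D_x = -7  [DC · AB = 646 ∩ DB · AC = 612]
2. D_y = 29  [DC · AB = 646 ∩ DB · AC = 612]
   → D = (-7, 29)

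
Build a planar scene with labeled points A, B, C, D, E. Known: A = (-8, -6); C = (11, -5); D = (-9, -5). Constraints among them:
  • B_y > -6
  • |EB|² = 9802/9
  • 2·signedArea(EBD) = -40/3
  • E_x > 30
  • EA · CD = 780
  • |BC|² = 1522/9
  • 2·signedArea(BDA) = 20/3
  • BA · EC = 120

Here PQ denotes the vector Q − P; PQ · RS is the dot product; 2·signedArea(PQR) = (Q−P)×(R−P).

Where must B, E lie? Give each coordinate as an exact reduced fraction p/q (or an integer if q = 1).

1. B_x = -2  [line 1·x + 1·y + 22/3 = 0 ∩ |BC|² = 1522/9]
2. B_y = -16/3  [line 1·x + 1·y + 22/3 = 0 ∩ |BC|² = 1522/9]
   → B = (-2, -16/3)
3. E_x = 31  [EA · CD = 780 ∩ 2·signedArea(EBD) = -40/3]
4. E_y = -5  [EA · CD = 780 ∩ 2·signedArea(EBD) = -40/3]
   → E = (31, -5)

B = (-2, -16/3)
E = (31, -5)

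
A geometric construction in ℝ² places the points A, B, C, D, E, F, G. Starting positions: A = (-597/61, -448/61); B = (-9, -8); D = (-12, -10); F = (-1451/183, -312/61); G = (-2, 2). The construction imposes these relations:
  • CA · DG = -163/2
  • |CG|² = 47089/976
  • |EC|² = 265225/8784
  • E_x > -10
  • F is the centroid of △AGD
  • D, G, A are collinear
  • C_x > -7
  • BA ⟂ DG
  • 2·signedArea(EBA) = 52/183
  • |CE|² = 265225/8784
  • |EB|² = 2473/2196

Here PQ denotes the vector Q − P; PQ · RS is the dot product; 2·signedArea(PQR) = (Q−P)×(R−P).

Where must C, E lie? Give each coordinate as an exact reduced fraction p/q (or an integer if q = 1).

1. C_x = -1573/244  [line -10·x + -12·y + -209/2 = 0 ∩ |CG|² = 47089/976]
2. C_y = -407/122  [line -10·x + -12·y + -209/2 = 0 ∩ |CG|² = 47089/976]
   → C = (-1573/244, -407/122)
3. E_x = -3647/366  [line -40/61·x + -48/61·y + -2284/183 = 0 ∩ |EC|² = 265225/8784]
4. E_y = -461/61  [line -40/61·x + -48/61·y + -2284/183 = 0 ∩ |EC|² = 265225/8784]
   → E = (-3647/366, -461/61)

C = (-1573/244, -407/122)
E = (-3647/366, -461/61)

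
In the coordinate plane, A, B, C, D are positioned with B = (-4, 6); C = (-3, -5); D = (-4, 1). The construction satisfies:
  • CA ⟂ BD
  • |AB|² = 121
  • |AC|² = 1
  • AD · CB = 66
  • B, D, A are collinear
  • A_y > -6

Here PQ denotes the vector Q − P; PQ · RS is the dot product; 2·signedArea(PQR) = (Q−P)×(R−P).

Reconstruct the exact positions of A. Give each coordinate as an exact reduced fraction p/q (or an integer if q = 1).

1. A_x = -4  [B, D, A are collinear ∩ CA ⟂ BD]
2. A_y = -5  [B, D, A are collinear ∩ CA ⟂ BD]
   → A = (-4, -5)

A = (-4, -5)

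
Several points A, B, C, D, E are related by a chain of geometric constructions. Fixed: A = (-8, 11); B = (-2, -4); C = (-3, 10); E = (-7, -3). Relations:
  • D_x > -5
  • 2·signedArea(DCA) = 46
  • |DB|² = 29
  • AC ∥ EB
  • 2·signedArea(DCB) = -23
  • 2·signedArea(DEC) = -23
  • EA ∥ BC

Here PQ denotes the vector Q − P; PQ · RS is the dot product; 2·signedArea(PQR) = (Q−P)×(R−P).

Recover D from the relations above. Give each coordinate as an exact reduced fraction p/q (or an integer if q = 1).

D = (-4, 1)

1. D_x = -4  [2·signedArea(DCB) = -23 ∩ 2·signedArea(DCA) = 46]
2. D_y = 1  [2·signedArea(DCB) = -23 ∩ 2·signedArea(DCA) = 46]
   → D = (-4, 1)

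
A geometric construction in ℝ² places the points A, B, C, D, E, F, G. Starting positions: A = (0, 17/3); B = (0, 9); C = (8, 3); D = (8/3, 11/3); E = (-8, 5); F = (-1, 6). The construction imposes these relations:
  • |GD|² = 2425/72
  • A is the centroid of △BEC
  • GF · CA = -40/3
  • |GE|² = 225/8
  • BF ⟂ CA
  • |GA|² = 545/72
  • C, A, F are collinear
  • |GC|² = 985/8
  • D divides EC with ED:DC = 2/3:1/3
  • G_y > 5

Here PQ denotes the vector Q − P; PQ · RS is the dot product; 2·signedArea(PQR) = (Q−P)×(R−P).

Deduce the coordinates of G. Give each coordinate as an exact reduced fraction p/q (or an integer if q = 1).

1. G_x = -11/4  [line 8·x + -8/3·y + 112/3 = 0 ∩ |GE|² = 225/8]
2. G_y = 23/4  [line 8·x + -8/3·y + 112/3 = 0 ∩ |GE|² = 225/8]
   → G = (-11/4, 23/4)

G = (-11/4, 23/4)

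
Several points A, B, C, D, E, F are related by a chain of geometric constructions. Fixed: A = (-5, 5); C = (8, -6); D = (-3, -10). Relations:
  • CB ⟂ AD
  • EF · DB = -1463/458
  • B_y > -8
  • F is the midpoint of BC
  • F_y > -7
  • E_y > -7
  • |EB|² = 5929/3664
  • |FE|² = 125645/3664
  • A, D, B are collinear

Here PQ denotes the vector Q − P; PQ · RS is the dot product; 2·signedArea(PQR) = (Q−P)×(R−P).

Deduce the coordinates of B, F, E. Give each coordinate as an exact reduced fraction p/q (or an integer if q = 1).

B = (-763/229, -1720/229)
E = (-7/2, -25/4)
F = (1069/458, -1547/229)

1. B_x = -763/229  [A, D, B are collinear ∩ CB ⟂ AD]
2. B_y = -1720/229  [A, D, B are collinear ∩ CB ⟂ AD]
   → B = (-763/229, -1720/229)
3. F_x = 1069/458  [F is the midpoint of BC]
4. F_y = -1547/229  [F is the midpoint of BC]
   → F = (1069/458, -1547/229)
5. E_x = -7/2  [line 76/229·x + -570/229·y + -6593/458 = 0 ∩ |EB|² = 5929/3664]
6. E_y = -25/4  [line 76/229·x + -570/229·y + -6593/458 = 0 ∩ |EB|² = 5929/3664]
   → E = (-7/2, -25/4)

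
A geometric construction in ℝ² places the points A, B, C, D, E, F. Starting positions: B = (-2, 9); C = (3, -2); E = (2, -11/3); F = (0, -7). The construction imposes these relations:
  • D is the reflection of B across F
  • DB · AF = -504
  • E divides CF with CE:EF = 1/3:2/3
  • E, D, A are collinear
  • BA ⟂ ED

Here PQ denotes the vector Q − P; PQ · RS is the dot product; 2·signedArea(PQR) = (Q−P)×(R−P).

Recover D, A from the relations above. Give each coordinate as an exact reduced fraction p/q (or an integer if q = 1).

A = (2, 9)
D = (2, -23)

1. D_x = 2  [D is the reflection of B across F]
2. D_y = -23  [D is the reflection of B across F]
   → D = (2, -23)
3. A_x = 2  [E, D, A are collinear ∩ BA ⟂ ED]
4. A_y = 9  [E, D, A are collinear ∩ BA ⟂ ED]
   → A = (2, 9)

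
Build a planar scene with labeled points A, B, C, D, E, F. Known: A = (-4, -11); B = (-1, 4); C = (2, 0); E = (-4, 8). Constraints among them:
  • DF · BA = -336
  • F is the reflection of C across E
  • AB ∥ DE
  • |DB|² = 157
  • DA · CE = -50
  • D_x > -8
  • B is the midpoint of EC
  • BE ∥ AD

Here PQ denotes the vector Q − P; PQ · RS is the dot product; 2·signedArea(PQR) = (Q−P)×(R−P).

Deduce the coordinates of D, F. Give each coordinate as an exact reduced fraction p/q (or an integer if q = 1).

D = (-7, -7)
F = (-10, 16)

1. D_x = -7  [AB ∥ DE ∩ BE ∥ AD]
2. D_y = -7  [AB ∥ DE ∩ BE ∥ AD]
   → D = (-7, -7)
3. F_x = -10  [F is the reflection of C across E]
4. F_y = 16  [F is the reflection of C across E]
   → F = (-10, 16)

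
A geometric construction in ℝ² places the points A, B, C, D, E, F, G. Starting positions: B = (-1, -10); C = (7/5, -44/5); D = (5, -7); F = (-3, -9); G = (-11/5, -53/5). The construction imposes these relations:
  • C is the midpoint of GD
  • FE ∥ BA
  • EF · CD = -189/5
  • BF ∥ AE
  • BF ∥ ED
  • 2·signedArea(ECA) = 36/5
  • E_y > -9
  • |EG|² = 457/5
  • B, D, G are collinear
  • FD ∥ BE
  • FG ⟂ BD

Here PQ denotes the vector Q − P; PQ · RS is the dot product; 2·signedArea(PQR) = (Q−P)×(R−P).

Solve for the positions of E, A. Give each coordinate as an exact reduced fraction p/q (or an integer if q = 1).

A = (9, -9)
E = (7, -8)

1. E_x = 7  [BF ∥ ED ∩ FD ∥ BE]
2. E_y = -8  [BF ∥ ED ∩ FD ∥ BE]
   → E = (7, -8)
3. A_x = 9  [BF ∥ AE ∩ FE ∥ BA]
4. A_y = -9  [BF ∥ AE ∩ FE ∥ BA]
   → A = (9, -9)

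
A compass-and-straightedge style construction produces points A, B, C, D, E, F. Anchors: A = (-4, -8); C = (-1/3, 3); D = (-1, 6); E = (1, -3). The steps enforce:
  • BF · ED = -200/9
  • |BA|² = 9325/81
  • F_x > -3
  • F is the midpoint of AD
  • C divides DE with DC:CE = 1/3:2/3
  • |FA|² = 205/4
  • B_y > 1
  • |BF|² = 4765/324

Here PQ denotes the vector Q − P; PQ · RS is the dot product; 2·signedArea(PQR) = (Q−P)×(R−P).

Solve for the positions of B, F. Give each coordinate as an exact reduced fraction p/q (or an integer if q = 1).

B = (-1/9, 2)
F = (-5/2, -1)

1. F_x = -5/2  [F is the midpoint of AD]
2. F_y = -1  [F is the midpoint of AD]
   → F = (-5/2, -1)
3. B_x = -1/9  [line 2·x + -9·y + 164/9 = 0 ∩ |BA|² = 9325/81]
4. B_y = 2  [line 2·x + -9·y + 164/9 = 0 ∩ |BA|² = 9325/81]
   → B = (-1/9, 2)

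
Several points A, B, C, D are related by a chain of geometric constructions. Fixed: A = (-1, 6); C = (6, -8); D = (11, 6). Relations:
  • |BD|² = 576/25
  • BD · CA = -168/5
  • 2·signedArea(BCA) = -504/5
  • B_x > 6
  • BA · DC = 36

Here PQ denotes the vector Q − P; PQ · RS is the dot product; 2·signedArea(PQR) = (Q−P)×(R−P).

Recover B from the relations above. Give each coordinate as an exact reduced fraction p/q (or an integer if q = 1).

B = (31/5, 6)

1. B_x = 31/5  [BA · DC = 36 ∩ BD · CA = -168/5]
2. B_y = 6  [BA · DC = 36 ∩ BD · CA = -168/5]
   → B = (31/5, 6)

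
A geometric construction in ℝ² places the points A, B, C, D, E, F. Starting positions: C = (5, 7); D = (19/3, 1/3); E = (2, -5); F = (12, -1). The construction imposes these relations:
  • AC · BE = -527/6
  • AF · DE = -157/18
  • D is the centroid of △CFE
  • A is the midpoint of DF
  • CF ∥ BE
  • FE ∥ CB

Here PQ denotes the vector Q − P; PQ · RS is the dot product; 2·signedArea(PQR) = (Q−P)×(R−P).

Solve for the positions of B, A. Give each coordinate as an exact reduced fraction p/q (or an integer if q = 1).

A = (55/6, -1/3)
B = (-5, 3)

1. B_x = -5  [CF ∥ BE ∩ FE ∥ CB]
2. B_y = 3  [CF ∥ BE ∩ FE ∥ CB]
   → B = (-5, 3)
3. A_x = 55/6  [A is the midpoint of DF]
4. A_y = -1/3  [A is the midpoint of DF]
   → A = (55/6, -1/3)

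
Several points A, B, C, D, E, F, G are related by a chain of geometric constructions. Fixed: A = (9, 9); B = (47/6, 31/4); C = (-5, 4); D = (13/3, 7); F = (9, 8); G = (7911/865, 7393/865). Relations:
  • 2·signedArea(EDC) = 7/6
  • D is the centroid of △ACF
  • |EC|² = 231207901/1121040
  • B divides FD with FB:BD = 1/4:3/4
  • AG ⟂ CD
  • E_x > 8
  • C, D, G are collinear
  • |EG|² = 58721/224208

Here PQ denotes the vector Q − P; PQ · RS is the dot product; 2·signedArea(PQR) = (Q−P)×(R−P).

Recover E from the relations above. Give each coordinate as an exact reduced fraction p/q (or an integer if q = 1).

1. E_x = 135587/15570  [line 3·x + -28/3·y + 307/6 = 0 ∩ |EC|² = 231207901/1121040]
2. E_y = 28653/3460  [line 3·x + -28/3·y + 307/6 = 0 ∩ |EC|² = 231207901/1121040]
   → E = (135587/15570, 28653/3460)

E = (135587/15570, 28653/3460)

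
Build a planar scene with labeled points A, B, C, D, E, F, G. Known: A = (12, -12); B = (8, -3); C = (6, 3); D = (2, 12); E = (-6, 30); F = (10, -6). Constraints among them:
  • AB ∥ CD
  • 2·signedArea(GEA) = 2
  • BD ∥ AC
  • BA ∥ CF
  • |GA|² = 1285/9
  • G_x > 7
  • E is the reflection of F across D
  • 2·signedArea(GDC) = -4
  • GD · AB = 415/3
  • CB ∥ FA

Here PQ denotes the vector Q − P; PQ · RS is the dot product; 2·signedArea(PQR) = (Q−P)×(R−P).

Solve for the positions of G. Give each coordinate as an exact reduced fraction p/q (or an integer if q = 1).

1. G_x = 22/3  [GD · AB = 415/3 ∩ 2·signedArea(GEA) = 2]
2. G_y = -1  [GD · AB = 415/3 ∩ 2·signedArea(GEA) = 2]
   → G = (22/3, -1)

G = (22/3, -1)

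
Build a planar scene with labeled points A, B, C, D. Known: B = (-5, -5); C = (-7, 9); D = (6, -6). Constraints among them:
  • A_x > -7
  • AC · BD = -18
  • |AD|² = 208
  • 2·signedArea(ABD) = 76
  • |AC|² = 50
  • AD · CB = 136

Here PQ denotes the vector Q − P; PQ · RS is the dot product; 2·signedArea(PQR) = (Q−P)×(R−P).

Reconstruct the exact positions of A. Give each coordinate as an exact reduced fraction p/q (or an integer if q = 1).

A = (-6, 2)

1. A_x = -6  [AC · BD = -18 ∩ 2·signedArea(ABD) = 76]
2. A_y = 2  [AC · BD = -18 ∩ 2·signedArea(ABD) = 76]
   → A = (-6, 2)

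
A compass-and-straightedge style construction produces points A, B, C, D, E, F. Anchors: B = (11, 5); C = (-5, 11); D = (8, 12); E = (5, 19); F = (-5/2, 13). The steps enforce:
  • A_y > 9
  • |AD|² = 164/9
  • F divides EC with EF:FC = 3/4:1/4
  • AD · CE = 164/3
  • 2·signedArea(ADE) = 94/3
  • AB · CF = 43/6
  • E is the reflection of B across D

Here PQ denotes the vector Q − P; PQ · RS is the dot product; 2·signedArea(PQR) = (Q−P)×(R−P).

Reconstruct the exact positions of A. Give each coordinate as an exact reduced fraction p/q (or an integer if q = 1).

A = (14/3, 28/3)

1. A_x = 14/3  [AD · CE = 164/3 ∩ 2·signedArea(ADE) = 94/3]
2. A_y = 28/3  [AD · CE = 164/3 ∩ 2·signedArea(ADE) = 94/3]
   → A = (14/3, 28/3)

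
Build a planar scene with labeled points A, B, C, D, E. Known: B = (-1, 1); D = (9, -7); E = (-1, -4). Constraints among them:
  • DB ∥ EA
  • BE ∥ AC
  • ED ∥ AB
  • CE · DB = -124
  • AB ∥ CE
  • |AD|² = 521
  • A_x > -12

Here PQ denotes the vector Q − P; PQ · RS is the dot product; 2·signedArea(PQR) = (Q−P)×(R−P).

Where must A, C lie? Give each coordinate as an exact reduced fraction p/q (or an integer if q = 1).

1. A_x = -11  [ED ∥ AB ∩ DB ∥ EA]
2. A_y = 4  [ED ∥ AB ∩ DB ∥ EA]
   → A = (-11, 4)
3. C_x = -11  [AB ∥ CE ∩ BE ∥ AC]
4. C_y = -1  [AB ∥ CE ∩ BE ∥ AC]
   → C = (-11, -1)

A = (-11, 4)
C = (-11, -1)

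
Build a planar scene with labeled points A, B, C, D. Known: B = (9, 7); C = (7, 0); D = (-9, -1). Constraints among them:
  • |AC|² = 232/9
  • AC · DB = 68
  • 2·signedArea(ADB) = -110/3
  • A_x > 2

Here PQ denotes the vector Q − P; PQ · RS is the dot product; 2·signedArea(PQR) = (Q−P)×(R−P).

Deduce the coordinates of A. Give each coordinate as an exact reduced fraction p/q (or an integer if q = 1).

A = (7/3, 2)

1. A_x = 7/3  [2·signedArea(ADB) = -110/3 ∩ AC · DB = 68]
2. A_y = 2  [2·signedArea(ADB) = -110/3 ∩ AC · DB = 68]
   → A = (7/3, 2)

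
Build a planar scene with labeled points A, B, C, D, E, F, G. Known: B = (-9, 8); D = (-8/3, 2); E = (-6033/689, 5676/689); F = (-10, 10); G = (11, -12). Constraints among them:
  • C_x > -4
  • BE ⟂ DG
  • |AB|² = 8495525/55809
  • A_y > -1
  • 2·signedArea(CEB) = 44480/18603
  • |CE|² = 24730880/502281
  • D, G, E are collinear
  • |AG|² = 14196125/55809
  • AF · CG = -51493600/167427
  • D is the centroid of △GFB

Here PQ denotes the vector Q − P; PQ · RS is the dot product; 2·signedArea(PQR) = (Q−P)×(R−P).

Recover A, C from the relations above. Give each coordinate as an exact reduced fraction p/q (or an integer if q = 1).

1. C_x = -71707/18603  [line 164/689·x + -168/689·y + 31660/18603 = 0 ∩ |CE|² = 24730880/502281]
2. C_y = 19948/6201  [line 164/689·x + -168/689·y + 31660/18603 = 0 ∩ |CE|² = 24730880/502281]
   → C = (-71707/18603, 19948/6201)
3. A_x = -874/6201  [line -276340/18603·x + 94360/6201·y + 1145800/167427 = 0 ∩ |AB|² = 8495525/55809]
4. A_y = -1214/2067  [line -276340/18603·x + 94360/6201·y + 1145800/167427 = 0 ∩ |AB|² = 8495525/55809]
   → A = (-874/6201, -1214/2067)

A = (-874/6201, -1214/2067)
C = (-71707/18603, 19948/6201)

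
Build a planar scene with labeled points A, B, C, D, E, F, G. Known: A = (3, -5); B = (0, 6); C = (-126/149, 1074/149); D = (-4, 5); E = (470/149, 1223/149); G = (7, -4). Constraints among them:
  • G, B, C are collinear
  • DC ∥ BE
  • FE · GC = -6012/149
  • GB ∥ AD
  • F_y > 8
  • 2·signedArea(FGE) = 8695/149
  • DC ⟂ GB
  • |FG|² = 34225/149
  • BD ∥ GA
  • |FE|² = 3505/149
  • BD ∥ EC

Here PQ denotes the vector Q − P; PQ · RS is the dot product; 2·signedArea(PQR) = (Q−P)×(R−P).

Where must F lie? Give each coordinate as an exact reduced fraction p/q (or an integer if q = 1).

F = (-252/149, 1254/149)

1. F_x = -252/149  [2·signedArea(FGE) = 8695/149 ∩ FE · GC = -6012/149]
2. F_y = 1254/149  [2·signedArea(FGE) = 8695/149 ∩ FE · GC = -6012/149]
   → F = (-252/149, 1254/149)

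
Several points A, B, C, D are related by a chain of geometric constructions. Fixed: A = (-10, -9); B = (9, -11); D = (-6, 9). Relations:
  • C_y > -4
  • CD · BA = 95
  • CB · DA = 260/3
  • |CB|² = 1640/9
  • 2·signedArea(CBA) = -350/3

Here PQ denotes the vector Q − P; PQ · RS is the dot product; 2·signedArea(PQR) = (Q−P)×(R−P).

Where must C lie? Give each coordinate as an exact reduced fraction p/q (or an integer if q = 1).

1. C_x = -7/3  [CD · BA = 95 ∩ 2·signedArea(CBA) = -350/3]
2. C_y = -11/3  [CD · BA = 95 ∩ 2·signedArea(CBA) = -350/3]
   → C = (-7/3, -11/3)

C = (-7/3, -11/3)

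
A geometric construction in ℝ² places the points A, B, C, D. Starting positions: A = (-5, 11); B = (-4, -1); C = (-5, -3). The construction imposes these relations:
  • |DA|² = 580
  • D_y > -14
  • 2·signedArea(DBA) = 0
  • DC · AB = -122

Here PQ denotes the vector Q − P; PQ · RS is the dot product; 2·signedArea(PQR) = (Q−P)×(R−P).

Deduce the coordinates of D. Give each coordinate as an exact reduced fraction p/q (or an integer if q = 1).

D = (-3, -13)

1. D_x = -3  [2·signedArea(DBA) = 0 ∩ DC · AB = -122]
2. D_y = -13  [2·signedArea(DBA) = 0 ∩ DC · AB = -122]
   → D = (-3, -13)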